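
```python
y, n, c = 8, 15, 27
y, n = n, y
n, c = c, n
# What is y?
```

Trace:
`y, n, c = 8, 15, 27` → y = 8; n = 15; c = 27
`y, n = n, y` → y = 15; n = 8
`n, c = c, n` → n = 27; c = 8
So y = 15

Answer: 15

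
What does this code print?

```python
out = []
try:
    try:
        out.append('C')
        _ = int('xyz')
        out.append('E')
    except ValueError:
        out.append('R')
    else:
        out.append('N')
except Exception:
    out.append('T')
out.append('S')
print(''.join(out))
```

Execution trace: 'C' (inner try body) → 'R' (inner except ValueError) → 'S' (after the try/except). Output: CRS

Answer: CRS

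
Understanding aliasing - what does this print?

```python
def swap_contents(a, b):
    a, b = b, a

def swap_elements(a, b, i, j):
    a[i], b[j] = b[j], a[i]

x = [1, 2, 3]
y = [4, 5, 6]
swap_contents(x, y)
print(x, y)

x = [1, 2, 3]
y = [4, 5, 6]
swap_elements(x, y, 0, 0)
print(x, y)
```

Key concept: parameter rebinding vs mutation.
Step by step:
`x = [1, 2, 3]` → x = [1, 2, 3]
`y = [4, 5, 6]` → y = [4, 5, 6]
`swap_contents(x, y)` → no visible change to tracked variables
`print(x, y)` → prints [1, 2, 3] [4, 5, 6]
`x = [1, 2, 3]` → x = [1, 2, 3]
`y = [4, 5, 6]` → y = [4, 5, 6]
`swap_elements(x, y, 0, 0)` → x = [4, 2, 3]; y = [1, 5, 6]
`print(x, y)` → prints [4, 2, 3] [1, 5, 6]

Answer:
[1, 2, 3] [4, 5, 6]
[4, 2, 3] [1, 5, 6]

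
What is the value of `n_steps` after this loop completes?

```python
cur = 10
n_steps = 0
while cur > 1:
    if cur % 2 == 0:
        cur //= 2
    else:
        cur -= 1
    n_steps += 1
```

Steps to reduce 10 to 1
`n_steps` takes the values: 0 → 1 → 2 → 3 → 4

Answer: 4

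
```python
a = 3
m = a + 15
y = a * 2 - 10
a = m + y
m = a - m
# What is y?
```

Trace:
`a = 3` → a = 3
`m = a + 15` → m = 18
`y = a * 2 - 10` → y = -4
`a = m + y` → a = 14
`m = a - m` → m = -4
So y = -4

Answer: -4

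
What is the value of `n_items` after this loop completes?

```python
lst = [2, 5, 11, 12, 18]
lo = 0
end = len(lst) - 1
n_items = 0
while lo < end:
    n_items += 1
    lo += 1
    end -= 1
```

Iterations until pointers meet (list length 5)
`n_items` takes the values: 0 → 1 → 2

Answer: 2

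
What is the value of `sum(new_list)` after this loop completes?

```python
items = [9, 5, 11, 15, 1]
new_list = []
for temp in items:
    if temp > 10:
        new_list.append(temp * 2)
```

Sum of doubled values > 10
`new_list` takes the values: [] → [22] → [22, 30]
So `sum(new_list)` = 52

Answer: 52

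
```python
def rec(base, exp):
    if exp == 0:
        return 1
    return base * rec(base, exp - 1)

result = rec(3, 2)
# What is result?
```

rec(3, 2) = 3 * 3 = 9

Answer: 9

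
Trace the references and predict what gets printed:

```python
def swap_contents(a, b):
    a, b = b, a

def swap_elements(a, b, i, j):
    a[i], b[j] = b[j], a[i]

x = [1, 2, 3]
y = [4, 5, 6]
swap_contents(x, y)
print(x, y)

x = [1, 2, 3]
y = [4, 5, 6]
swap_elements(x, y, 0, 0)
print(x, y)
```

Key concept: parameter rebinding vs mutation.
Step by step:
`x = [1, 2, 3]` → x = [1, 2, 3]
`y = [4, 5, 6]` → y = [4, 5, 6]
`swap_contents(x, y)` → no visible change to tracked variables
`print(x, y)` → prints [1, 2, 3] [4, 5, 6]
`x = [1, 2, 3]` → x = [1, 2, 3]
`y = [4, 5, 6]` → y = [4, 5, 6]
`swap_elements(x, y, 0, 0)` → x = [4, 2, 3]; y = [1, 5, 6]
`print(x, y)` → prints [4, 2, 3] [1, 5, 6]

Answer:
[1, 2, 3] [4, 5, 6]
[4, 2, 3] [1, 5, 6]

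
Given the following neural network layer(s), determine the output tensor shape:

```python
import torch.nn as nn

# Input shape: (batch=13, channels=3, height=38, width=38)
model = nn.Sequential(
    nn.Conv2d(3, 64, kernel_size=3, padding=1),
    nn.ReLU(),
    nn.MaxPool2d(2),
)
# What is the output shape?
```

Input: (13, 3, 38, 38) -> after Conv2d: (13, 64, 38, 38) -> after ReLU: (13, 64, 38, 38) -> Output: (13, 64, 19, 19)

Answer: (13, 64, 19, 19)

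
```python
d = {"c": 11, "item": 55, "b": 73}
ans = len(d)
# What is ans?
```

Trace:
`d = {"c": 11, "item": 55, "b": 73}` → d = {'c': 11, 'item': 55, 'b': 73}
`ans = len(d)` → ans = 3
So ans = 3

Answer: 3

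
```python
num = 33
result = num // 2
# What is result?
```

Trace:
`num = 33` → num = 33
`result = num // 2` → result = 16
So result = 16

Answer: 16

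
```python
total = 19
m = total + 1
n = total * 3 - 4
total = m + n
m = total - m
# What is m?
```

Trace:
`total = 19` → total = 19
`m = total + 1` → m = 20
`n = total * 3 - 4` → n = 53
`total = m + n` → total = 73
`m = total - m` → m = 53
So m = 53

Answer: 53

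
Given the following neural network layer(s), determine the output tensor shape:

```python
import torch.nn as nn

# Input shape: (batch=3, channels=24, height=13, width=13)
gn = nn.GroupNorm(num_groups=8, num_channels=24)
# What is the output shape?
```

Input: (3, 24, 13, 13) -> Output: (3, 24, 13, 13)

Answer: (3, 24, 13, 13)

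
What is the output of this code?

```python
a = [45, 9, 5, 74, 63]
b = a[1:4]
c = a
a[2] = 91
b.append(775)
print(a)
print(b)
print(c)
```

Key concept: slice vs alias.
Step by step:
`a = [45, 9, 5, 74, 63]` → a = [45, 9, 5, 74, 63]
`b = a[1:4]` → b = [9, 5, 74]
`c = a` → c = [45, 9, 5, 74, 63] (same object as a)
`a[2] = 91` → a = [45, 9, 91, 74, 63] (same object as c); c = [45, 9, 91, 74, 63] (same object as a)
`b.append(775)` → b = [9, 5, 74, 775]
`print(a)` → prints [45, 9, 91, 74, 63]
`print(b)` → prints [9, 5, 74, 775]
`print(c)` → prints [45, 9, 91, 74, 63]

Answer:
[45, 9, 91, 74, 63]
[9, 5, 74, 775]
[45, 9, 91, 74, 63]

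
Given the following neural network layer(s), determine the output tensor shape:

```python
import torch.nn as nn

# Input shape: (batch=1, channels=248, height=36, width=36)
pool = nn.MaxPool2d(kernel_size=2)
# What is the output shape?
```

Input: (1, 248, 36, 36) -> Output: (1, 248, 18, 18)

Answer: (1, 248, 18, 18)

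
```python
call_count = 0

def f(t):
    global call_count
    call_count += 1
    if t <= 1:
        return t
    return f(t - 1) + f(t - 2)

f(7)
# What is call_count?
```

Calls(t) = 1 + Calls(t-1) + Calls(t-2); Calls(0)=Calls(1)=1. For t=7 this gives 41.

Answer: 41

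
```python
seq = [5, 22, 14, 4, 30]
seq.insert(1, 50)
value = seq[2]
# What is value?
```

Trace:
`seq = [5, 22, 14, 4, 30]` → seq = [5, 22, 14, 4, 30]
`seq.insert(1, 50)` → seq = [5, 50, 22, 14, 4, 30]
`value = seq[2]` → value = 22
So value = 22

Answer: 22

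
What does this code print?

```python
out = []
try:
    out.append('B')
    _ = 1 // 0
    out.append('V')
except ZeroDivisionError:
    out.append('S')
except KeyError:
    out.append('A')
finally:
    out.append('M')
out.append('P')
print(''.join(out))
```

Execution trace: 'B' (try body) → 'S' (except ZeroDivisionError) → 'M' (finally) → 'P' (after the try/except). Output: BSMP

Answer: BSMP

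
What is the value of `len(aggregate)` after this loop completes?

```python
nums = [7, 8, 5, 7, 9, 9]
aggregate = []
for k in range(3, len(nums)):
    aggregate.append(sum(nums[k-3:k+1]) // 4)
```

Number of 4-element averages
`aggregate` takes the values: [] → [6] → [6, 7] → [6, 7, 7]
So `len(aggregate)` = 3

Answer: 3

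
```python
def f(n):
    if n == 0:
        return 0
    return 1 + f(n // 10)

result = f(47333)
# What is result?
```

Count of digits of 47333: 5

Answer: 5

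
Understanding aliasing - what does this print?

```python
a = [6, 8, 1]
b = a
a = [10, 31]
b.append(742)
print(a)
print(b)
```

Key concept: rebinding vs mutation: a is rebound to a new list, b still points at the original.
Step by step:
`a = [6, 8, 1]` → a = [6, 8, 1]
`b = a` → b = [6, 8, 1] (same object as a)
`a = [10, 31]` → a = [10, 31]
`b.append(742)` → b = [6, 8, 1, 742]
`print(a)` → prints [10, 31]
`print(b)` → prints [6, 8, 1, 742]

Answer:
[10, 31]
[6, 8, 1, 742]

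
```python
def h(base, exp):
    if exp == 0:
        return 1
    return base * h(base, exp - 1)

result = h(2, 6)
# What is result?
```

h(2, 6) = 2 * 2 * 2 * 2 * 2 * 2 = 64

Answer: 64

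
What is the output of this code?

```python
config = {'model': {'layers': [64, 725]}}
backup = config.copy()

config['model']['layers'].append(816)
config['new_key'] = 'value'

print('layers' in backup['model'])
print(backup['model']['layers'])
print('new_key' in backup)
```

Key concept: shallow copy gotcha with nested dict.
Step by step:
`config = {'model': {'layers': [64, 725]}}` → config = {'model': {'layers': [64, 725]}}
`backup = config.copy()` → backup = {'model': {'layers': [64, 725]}}
`config['model']['layers'].append(816)` → config = {'model': {'layers': [64, 725, 816]}}; backup = {'model': {'layers': [64, 725, 816]}}
`config['new_key'] = 'value'` → config = {'model': {'layers': [64, 725, 816]}, 'new_key': 'value'}
`print('layers' in backup['model'])` → prints True
`print(backup['model']['layers'])` → prints [64, 725, 816]
`print('new_key' in backup)` → prints False

Answer:
True
[64, 725, 816]
False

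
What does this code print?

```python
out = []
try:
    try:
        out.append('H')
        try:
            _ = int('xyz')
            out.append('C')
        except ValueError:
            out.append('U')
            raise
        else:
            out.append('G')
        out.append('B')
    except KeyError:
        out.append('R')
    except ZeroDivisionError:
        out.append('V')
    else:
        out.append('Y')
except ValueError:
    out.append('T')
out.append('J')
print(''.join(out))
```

Execution trace: 'H' (try body) → 'U' (inner except ValueError) → 'T' (outer except ValueError) → 'J' (after the try/except). Output: HUTJ

Answer: HUTJ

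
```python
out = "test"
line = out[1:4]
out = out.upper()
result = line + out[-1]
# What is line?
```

Trace:
`out = "test"` → out = 'test'
`line = out[1:4]` → line = 'est'
`out = out.upper()` → out = 'TEST'
`result = line + out[-1]` → result = 'estT'
So line = 'est'

Answer: 'est'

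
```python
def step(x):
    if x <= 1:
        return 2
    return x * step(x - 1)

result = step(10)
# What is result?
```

step(10) = 10 * 9 * 8 * 7 * 6 * 5 * 4 * 3 * 2 * 2 = 7257600

Answer: 7257600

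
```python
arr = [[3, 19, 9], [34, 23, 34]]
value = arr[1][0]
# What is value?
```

Trace:
`arr = [[3, 19, 9], [34, 23, 34]]` → arr = [[3, 19, 9], [34, 23, 34]]
`value = arr[1][0]` → value = 34
So value = 34

Answer: 34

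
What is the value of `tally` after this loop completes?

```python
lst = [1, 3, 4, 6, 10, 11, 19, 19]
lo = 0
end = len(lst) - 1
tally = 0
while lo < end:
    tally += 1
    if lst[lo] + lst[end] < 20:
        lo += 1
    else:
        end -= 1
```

Steps to find pair summing to 20
`tally` takes the values: 0 → 1 → 2 → 3 → 4 → 5 → 6 → 7

Answer: 7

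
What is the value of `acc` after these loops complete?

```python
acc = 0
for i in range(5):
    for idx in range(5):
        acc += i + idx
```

Sum of all i+idx for i,idx in 5x5
`acc` takes the values: 0 → 1 → 3 → 6 → 10 → 11 → 13 → 16 → 20 → 25 → 27 → 30 → 34 → 39 → 45 → 48 → 52 → 57 → 63 → 70 → 74 → 79 → 85 → 92 → 100

Answer: 100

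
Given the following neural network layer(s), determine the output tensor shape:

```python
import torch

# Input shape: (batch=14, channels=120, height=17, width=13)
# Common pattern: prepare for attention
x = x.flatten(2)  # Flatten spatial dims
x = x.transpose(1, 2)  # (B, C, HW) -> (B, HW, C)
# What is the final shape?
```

Input: (14, 120, 17, 13) -> after flatten(2): (14, 120, 221) -> Output: (14, 221, 120)

Answer: (14, 221, 120)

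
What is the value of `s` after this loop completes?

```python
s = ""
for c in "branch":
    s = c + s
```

Reverse 'branch'
`s` takes the values: "" → "b" → "rb" → "arb" → "narb" → "cnarb" → "hcnarb"

Answer: "hcnarb"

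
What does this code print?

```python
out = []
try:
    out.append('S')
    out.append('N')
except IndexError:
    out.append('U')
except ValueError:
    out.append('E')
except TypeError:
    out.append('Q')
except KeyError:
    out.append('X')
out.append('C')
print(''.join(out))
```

Execution trace: 'S' (try body) → 'N' (try body, no exception) → 'C' (after the try/except). Output: SNC

Answer: SNC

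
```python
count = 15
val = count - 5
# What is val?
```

Trace:
`count = 15` → count = 15
`val = count - 5` → val = 10
So val = 10

Answer: 10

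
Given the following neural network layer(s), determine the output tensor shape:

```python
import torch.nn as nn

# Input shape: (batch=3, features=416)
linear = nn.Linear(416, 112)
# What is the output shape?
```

Input: (3, 416) -> Output: (3, 112)

Answer: (3, 112)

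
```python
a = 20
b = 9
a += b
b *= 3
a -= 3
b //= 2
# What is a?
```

Trace:
`a = 20` → a = 20
`b = 9` → b = 9
`a += b` → a = 29
`b *= 3` → b = 27
`a -= 3` → a = 26
`b //= 2` → b = 13
So a = 26

Answer: 26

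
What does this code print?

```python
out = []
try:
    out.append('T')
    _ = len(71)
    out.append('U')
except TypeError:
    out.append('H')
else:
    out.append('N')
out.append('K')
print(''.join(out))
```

Execution trace: 'T' (try body) → 'H' (except TypeError) → 'K' (after the try/except). Output: THK

Answer: THK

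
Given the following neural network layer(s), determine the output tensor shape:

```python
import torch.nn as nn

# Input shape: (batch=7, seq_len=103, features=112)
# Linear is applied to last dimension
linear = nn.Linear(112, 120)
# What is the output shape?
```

Input: (7, 103, 112) -> Output: (7, 103, 120)

Answer: (7, 103, 120)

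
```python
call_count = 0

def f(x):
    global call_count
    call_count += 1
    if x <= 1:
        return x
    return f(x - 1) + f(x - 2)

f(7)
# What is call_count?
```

Calls(x) = 1 + Calls(x-1) + Calls(x-2); Calls(0)=Calls(1)=1. For x=7 this gives 41.

Answer: 41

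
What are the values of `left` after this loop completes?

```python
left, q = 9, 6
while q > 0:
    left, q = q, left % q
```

GCD of 9 and 6
`left` takes the values: 9 → 6 → 3

Answer: 3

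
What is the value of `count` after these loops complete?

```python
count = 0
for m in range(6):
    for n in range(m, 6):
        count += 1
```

Upper triangle: 6 + 5 + ... + 1
`count` takes the values: 0 → 1 → 2 → 3 → 4 → 5 → 6 → 7 → 8 → 9 → 10 → 11 → 12 → 13 → 14 → 15 → 16 → 17 → 18 → 19 → 20 → 21

Answer: 21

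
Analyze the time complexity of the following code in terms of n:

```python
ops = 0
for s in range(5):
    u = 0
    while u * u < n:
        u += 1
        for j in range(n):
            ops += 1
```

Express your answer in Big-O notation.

Each loop level contributes: 1 × √n × n. Multiplying the contributions gives O(n√n).

Answer: O(n√n)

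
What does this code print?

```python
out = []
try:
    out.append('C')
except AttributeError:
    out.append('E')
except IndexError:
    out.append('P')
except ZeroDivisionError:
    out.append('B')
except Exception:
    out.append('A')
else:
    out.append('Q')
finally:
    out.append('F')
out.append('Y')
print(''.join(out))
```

Execution trace: 'C' (try body, no exception) → 'Q' (else) → 'F' (finally) → 'Y' (after the try/except). Output: CQFY

Answer: CQFY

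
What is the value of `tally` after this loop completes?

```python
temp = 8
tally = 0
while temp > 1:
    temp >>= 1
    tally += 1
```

Count right shifts until 1
`tally` takes the values: 0 → 1 → 2 → 3

Answer: 3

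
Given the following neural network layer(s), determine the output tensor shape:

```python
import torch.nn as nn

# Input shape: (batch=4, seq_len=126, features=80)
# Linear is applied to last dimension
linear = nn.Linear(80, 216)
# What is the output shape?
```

Input: (4, 126, 80) -> Output: (4, 126, 216)

Answer: (4, 126, 216)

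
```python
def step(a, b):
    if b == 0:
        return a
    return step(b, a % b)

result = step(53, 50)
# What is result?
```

step(53, 50) -> step(50, 3) -> step(3, 2) -> step(2, 1) -> step(1, 0) -> 1

Answer: 1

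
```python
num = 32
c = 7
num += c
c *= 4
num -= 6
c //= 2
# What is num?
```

Trace:
`num = 32` → num = 32
`c = 7` → c = 7
`num += c` → num = 39
`c *= 4` → c = 28
`num -= 6` → num = 33
`c //= 2` → c = 14
So num = 33

Answer: 33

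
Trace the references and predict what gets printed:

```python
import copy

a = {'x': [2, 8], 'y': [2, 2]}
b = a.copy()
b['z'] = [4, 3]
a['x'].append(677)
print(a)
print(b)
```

Key concept: shallow copy of dict with mutable values.
Step by step:
`a = {'x': [2, 8], 'y': [2, 2]}` → a = {'x': [2, 8], 'y': [2, 2]}
`b = a.copy()` → b = {'x': [2, 8], 'y': [2, 2]}
`b['z'] = [4, 3]` → b = {'x': [2, 8], 'y': [2, 2], 'z': [4, 3]}
`a['x'].append(677)` → a = {'x': [2, 8, 677], 'y': [2, 2]}; b = {'x': [2, 8, 677], 'y': [2, 2], 'z': [4, 3]}
`print(a)` → prints {'x': [2, 8, 677], 'y': [2, 2]}
`print(b)` → prints {'x': [2, 8, 677], 'y': [2, 2], 'z': [4, 3]}

Answer:
{'x': [2, 8, 677], 'y': [2, 2]}
{'x': [2, 8, 677], 'y': [2, 2], 'z': [4, 3]}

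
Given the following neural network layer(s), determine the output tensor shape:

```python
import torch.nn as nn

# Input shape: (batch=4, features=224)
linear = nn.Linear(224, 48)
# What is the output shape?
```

Input: (4, 224) -> Output: (4, 48)

Answer: (4, 48)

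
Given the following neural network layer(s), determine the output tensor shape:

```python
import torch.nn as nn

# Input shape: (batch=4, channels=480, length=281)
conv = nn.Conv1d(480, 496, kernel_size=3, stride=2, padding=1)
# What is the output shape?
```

Input: (4, 480, 281) -> Output: (4, 496, 141)

Answer: (4, 496, 141)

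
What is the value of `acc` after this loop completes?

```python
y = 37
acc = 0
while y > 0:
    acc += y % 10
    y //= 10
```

Sum digits of 37
`acc` takes the values: 0 → 7 → 10

Answer: 10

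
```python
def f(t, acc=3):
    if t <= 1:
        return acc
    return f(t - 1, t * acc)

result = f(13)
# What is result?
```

Accumulator trace (n, acc): (13, 3) -> (12, 39) -> (11, 468) -> (10, 5148) -> (9, 51480) -> (8, 463320) -> (7, 3706560) -> (6, 25945920) -> (5, 155675520) -> (4, 778377600) -> (3, 3113510400) -> (2, 9340531200) -> (1, 18681062400) -> return 18681062400

Answer: 18681062400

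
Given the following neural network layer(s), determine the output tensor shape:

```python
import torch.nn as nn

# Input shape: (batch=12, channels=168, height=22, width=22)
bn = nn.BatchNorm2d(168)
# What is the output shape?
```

Input: (12, 168, 22, 22) -> Output: (12, 168, 22, 22)

Answer: (12, 168, 22, 22)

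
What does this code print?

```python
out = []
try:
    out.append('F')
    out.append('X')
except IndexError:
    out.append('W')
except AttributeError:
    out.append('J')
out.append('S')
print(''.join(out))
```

Execution trace: 'F' (try body) → 'X' (try body, no exception) → 'S' (after the try/except). Output: FXS

Answer: FXS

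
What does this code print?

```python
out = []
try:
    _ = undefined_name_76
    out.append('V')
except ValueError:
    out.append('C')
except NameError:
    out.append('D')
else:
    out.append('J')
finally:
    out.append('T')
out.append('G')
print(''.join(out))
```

Execution trace: 'D' (except NameError) → 'T' (finally) → 'G' (after the try/except). Output: DTG

Answer: DTG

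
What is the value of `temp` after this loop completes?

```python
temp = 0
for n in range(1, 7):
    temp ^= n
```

XOR of 1 to 6
`temp` takes the values: 0 → 1 → 3 → 0 → 4 → 1 → 7

Answer: 7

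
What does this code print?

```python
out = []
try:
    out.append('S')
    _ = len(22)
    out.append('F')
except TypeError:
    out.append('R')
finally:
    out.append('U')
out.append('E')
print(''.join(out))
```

Execution trace: 'S' (try body) → 'R' (except TypeError) → 'U' (finally) → 'E' (after the try/except). Output: SRUE

Answer: SRUE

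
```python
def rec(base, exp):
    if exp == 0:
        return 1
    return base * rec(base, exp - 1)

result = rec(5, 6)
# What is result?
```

rec(5, 6) = 5 * 5 * 5 * 5 * 5 * 5 = 15625

Answer: 15625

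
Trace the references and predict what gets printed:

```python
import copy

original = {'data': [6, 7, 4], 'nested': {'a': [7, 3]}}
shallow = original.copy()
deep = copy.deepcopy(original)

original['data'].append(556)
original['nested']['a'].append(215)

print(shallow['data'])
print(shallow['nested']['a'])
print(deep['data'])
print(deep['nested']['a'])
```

Key concept: comparing shallow vs deep copy.
Step by step:
`original = {'data': [6, 7, 4], 'nested': {'a': [7, 3]}}` → original = {'data': [6, 7, 4], 'nested': {'a': [7, 3]}}
`shallow = original.copy()` → shallow = {'data': [6, 7, 4], 'nested': {'a': [7, 3]}}
`deep = copy.deepcopy(original)` → deep = {'data': [6, 7, 4], 'nested': {'a': [7, 3]}}
`original['data'].append(556)` → original = {'data': [6, 7, 4, 556], 'nested': {'a': [7, 3]}}; shallow = {'data': [6, 7, 4, 556], 'nested': {'a': [7, 3]}}
`original['nested']['a'].append(215)` → original = {'data': [6, 7, 4, 556], 'nested': {'a': [7, 3, 215]}}; shallow = {'data': [6, 7, 4, 556], 'nested': {'a': [7, 3, 215]}}
`print(shallow['data'])` → prints [6, 7, 4, 556]
`print(shallow['nested']['a'])` → prints [7, 3, 215]
`print(deep['data'])` → prints [6, 7, 4]
`print(deep['nested']['a'])` → prints [7, 3]

Answer:
[6, 7, 4, 556]
[7, 3, 215]
[6, 7, 4]
[7, 3]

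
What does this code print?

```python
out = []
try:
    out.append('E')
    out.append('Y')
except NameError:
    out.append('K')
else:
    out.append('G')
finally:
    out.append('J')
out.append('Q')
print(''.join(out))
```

Execution trace: 'E' (try body) → 'Y' (try body, no exception) → 'G' (else) → 'J' (finally) → 'Q' (after the try/except). Output: EYGJQ

Answer: EYGJQ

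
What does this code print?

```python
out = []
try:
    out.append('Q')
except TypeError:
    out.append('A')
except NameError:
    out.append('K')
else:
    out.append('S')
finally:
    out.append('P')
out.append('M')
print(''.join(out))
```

Execution trace: 'Q' (try body, no exception) → 'S' (else) → 'P' (finally) → 'M' (after the try/except). Output: QSPM

Answer: QSPM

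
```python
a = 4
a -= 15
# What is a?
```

Trace:
`a = 4` → a = 4
`a -= 15` → a = -11
So a = -11

Answer: -11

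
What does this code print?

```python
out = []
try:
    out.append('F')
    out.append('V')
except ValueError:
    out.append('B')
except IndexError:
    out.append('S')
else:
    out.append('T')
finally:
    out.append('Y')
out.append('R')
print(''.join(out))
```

Execution trace: 'F' (try body) → 'V' (try body, no exception) → 'T' (else) → 'Y' (finally) → 'R' (after the try/except). Output: FVTYR

Answer: FVTYR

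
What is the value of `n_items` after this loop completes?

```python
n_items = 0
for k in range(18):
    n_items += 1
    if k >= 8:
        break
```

Loop breaks when k reaches 8, n_items is 9
`n_items` takes the values: 0 → 1 → 2 → 3 → 4 → 5 → 6 → 7 → 8 → 9

Answer: 9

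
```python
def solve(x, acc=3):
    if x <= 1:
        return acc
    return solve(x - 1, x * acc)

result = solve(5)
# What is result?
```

Accumulator trace (n, acc): (5, 3) -> (4, 15) -> (3, 60) -> (2, 180) -> (1, 360) -> return 360

Answer: 360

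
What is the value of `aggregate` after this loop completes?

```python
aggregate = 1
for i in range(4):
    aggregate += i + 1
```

Start at 1, add 1 to 4 = 11
`aggregate` takes the values: 1 → 2 → 4 → 7 → 11

Answer: 11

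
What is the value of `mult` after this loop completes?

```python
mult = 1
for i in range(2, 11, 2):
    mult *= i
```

Product of even numbers 2 to 10
`mult` takes the values: 1 → 2 → 8 → 48 → 384 → 3840

Answer: 3840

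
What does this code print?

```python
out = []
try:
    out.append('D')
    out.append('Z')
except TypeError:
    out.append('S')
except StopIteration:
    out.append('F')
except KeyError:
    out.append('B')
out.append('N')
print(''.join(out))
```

Execution trace: 'D' (try body) → 'Z' (try body, no exception) → 'N' (after the try/except). Output: DZN

Answer: DZN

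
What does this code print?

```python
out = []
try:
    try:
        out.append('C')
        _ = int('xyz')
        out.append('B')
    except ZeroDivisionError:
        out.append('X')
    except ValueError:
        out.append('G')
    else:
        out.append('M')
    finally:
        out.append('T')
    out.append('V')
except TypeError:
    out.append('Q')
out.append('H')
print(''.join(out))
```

Execution trace: 'C' (inner try body) → 'G' (inner except ValueError) → 'T' (inner finally) → 'V' (try body, no exception) → 'H' (after the try/except). Output: CGTVH

Answer: CGTVH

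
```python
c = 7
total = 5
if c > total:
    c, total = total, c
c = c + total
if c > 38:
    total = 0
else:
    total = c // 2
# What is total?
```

Trace:
`c = 7` → c = 7
`total = 5` → total = 5
`if c > total: ...` → c > total is True → c = 5; total = 7
`c = c + total` → c = 12
`if c > 38: ...` → c > 38 is False, take else branch → total = 6
So total = 6

Answer: 6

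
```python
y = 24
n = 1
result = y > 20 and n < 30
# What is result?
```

Trace:
`y = 24` → y = 24
`n = 1` → n = 1
`result = y > 20 and n < 30` → result = True
So result = True

Answer: True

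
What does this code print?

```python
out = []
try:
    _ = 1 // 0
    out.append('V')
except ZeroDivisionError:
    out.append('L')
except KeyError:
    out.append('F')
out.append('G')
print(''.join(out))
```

Execution trace: 'L' (except ZeroDivisionError) → 'G' (after the try/except). Output: LG

Answer: LG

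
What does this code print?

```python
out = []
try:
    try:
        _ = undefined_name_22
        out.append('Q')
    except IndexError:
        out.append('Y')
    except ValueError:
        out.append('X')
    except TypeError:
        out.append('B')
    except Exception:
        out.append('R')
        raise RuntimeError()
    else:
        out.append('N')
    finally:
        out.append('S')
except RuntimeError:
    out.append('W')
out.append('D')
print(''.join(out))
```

Execution trace: 'R' (except Exception) → 'S' (finally) → 'W' (outer except RuntimeError) → 'D' (after the try/except). Output: RSWD

Answer: RSWD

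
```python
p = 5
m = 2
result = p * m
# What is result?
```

Trace:
`p = 5` → p = 5
`m = 2` → m = 2
`result = p * m` → result = 10
So result = 10

Answer: 10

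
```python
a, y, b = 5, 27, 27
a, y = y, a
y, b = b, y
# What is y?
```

Trace:
`a, y, b = 5, 27, 27` → a = 5; y = 27; b = 27
`a, y = y, a` → a = 27; y = 5
`y, b = b, y` → y = 27; b = 5
So y = 27

Answer: 27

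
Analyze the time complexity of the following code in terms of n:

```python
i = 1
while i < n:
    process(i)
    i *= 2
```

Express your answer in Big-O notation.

This is Logarithmic loop. Time complexity: O(log n).

Answer: O(log n)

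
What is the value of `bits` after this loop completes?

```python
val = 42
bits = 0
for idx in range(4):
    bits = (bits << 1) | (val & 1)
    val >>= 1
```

Reverse lowest 4 bits of 42
`bits` takes the values: 0 → 1 → 2 → 5

Answer: 5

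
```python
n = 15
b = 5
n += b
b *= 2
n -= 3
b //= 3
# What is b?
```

Trace:
`n = 15` → n = 15
`b = 5` → b = 5
`n += b` → n = 20
`b *= 2` → b = 10
`n -= 3` → n = 17
`b //= 3` → b = 3
So b = 3

Answer: 3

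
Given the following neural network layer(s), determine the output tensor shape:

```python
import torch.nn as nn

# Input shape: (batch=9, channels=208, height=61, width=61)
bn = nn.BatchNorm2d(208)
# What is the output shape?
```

Input: (9, 208, 61, 61) -> Output: (9, 208, 61, 61)

Answer: (9, 208, 61, 61)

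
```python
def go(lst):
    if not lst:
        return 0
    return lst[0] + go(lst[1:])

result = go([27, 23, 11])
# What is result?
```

27 + 23 + 11 + 0 = 61

Answer: 61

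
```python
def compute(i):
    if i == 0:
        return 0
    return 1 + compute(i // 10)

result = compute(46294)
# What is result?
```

Count of digits of 46294: 5

Answer: 5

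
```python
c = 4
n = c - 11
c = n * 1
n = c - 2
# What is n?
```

Trace:
`c = 4` → c = 4
`n = c - 11` → n = -7
`c = n * 1` → c = -7
`n = c - 2` → n = -9
So n = -9

Answer: -9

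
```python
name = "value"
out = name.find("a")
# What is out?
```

Trace:
`name = "value"` → name = 'value'
`out = name.find("a")` → out = 1
So out = 1

Answer: 1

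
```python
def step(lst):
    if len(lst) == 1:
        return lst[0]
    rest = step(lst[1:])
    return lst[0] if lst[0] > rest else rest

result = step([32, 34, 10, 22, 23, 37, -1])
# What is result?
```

Recursive max over [32, 34, 10, 22, 23, 37, -1] = 37

Answer: 37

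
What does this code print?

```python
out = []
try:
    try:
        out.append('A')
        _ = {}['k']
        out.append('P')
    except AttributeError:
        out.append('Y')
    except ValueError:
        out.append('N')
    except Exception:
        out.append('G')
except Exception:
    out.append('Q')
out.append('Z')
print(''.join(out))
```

Execution trace: 'A' (inner try body) → 'G' (inner except Exception) → 'Z' (after the try/except). Output: AGZ

Answer: AGZ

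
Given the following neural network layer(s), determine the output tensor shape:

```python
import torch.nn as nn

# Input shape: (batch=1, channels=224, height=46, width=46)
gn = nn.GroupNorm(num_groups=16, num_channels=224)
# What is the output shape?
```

Input: (1, 224, 46, 46) -> Output: (1, 224, 46, 46)

Answer: (1, 224, 46, 46)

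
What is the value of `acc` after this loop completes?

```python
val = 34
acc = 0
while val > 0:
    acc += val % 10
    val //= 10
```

Sum digits of 34
`acc` takes the values: 0 → 4 → 7

Answer: 7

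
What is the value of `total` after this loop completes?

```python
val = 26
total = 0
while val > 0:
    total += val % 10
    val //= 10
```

Sum digits of 26
`total` takes the values: 0 → 6 → 8

Answer: 8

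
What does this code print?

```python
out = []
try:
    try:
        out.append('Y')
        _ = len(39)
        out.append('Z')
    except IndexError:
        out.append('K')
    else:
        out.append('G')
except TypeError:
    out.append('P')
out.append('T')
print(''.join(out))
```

Execution trace: 'Y' (try body) → 'P' (outer except TypeError) → 'T' (after the try/except). Output: YPT

Answer: YPT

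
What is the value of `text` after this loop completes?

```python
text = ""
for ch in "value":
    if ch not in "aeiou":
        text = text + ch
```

Remove vowels from 'value'
`text` takes the values: "" → "v" → "vl"

Answer: "vl"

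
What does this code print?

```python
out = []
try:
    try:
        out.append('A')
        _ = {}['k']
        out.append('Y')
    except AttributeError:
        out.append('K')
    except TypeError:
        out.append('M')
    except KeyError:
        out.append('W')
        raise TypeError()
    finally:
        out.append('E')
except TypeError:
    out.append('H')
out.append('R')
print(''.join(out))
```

Execution trace: 'A' (try body) → 'W' (except KeyError) → 'E' (finally) → 'H' (outer except TypeError) → 'R' (after the try/except). Output: AWEHR

Answer: AWEHR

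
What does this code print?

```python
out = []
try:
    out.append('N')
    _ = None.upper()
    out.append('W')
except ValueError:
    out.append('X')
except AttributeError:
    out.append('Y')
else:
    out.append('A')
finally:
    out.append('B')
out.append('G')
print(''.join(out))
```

Execution trace: 'N' (try body) → 'Y' (except AttributeError) → 'B' (finally) → 'G' (after the try/except). Output: NYBG

Answer: NYBG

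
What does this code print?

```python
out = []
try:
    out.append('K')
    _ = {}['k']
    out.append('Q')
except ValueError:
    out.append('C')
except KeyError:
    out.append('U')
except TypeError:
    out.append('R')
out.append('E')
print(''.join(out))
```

Execution trace: 'K' (try body) → 'U' (except KeyError) → 'E' (after the try/except). Output: KUE

Answer: KUE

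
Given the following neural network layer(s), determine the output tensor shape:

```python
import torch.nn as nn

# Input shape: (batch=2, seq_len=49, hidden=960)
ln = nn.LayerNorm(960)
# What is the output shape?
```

Input: (2, 49, 960) -> Output: (2, 49, 960)

Answer: (2, 49, 960)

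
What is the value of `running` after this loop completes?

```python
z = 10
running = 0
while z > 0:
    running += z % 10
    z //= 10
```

Sum digits of 10
`running` takes the values: 0 → 1

Answer: 1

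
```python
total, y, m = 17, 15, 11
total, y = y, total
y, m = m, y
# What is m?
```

Trace:
`total, y, m = 17, 15, 11` → total = 17; y = 15; m = 11
`total, y = y, total` → total = 15; y = 17
`y, m = m, y` → y = 11; m = 17
So m = 17

Answer: 17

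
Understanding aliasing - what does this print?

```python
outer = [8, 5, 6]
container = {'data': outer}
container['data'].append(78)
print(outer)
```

Key concept: dict holds reference to list.
Step by step:
`outer = [8, 5, 6]` → outer = [8, 5, 6]
`container = {'data': outer}` → container = {'data': [8, 5, 6]}
`container['data'].append(78)` → outer = [8, 5, 6, 78]; container = {'data': [8, 5, 6, 78]}
`print(outer)` → prints [8, 5, 6, 78]

Answer: [8, 5, 6, 78]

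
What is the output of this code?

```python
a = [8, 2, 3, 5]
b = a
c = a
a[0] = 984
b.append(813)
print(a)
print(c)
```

Key concept: multiple aliases.
Step by step:
`a = [8, 2, 3, 5]` → a = [8, 2, 3, 5]
`b = a` → b = [8, 2, 3, 5] (same object as a)
`c = a` → c = [8, 2, 3, 5] (same object as a, b)
`a[0] = 984` → a = [984, 2, 3, 5] (same object as b, c); b = [984, 2, 3, 5] (same object as a, c); c = [984, 2, 3, 5] (same object as a, b)
`b.append(813)` → a = [984, 2, 3, 5, 813] (same object as b, c); b = [984, 2, 3, 5, 813] (same object as a, c); c = [984, 2, 3, 5, 813] (same object as a, b)
`print(a)` → prints [984, 2, 3, 5, 813]
`print(c)` → prints [984, 2, 3, 5, 813]

Answer:
[984, 2, 3, 5, 813]
[984, 2, 3, 5, 813]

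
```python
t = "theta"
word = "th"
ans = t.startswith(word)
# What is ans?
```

Trace:
`t = "theta"` → t = 'theta'
`word = "th"` → word = 'th'
`ans = t.startswith(word)` → ans = True
So ans = True

Answer: True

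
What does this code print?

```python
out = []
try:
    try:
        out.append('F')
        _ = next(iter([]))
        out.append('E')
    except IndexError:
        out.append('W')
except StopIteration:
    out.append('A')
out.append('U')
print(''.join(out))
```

Execution trace: 'F' (inner try body) → 'A' (outer except StopIteration) → 'U' (after the try/except). Output: FAU

Answer: FAU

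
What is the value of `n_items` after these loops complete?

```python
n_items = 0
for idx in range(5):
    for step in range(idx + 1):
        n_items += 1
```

Triangle: 1 + 2 + ... + 5
`n_items` takes the values: 0 → 1 → 2 → 3 → 4 → 5 → 6 → 7 → 8 → 9 → 10 → 11 → 12 → 13 → 14 → 15

Answer: 15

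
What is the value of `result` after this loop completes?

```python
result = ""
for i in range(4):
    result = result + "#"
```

Repeat '#' 4 times
`result` takes the values: "" → "#" → "##" → "###" → "####"

Answer: "####"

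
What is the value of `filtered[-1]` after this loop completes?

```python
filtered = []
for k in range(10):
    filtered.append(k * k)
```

Last element of squares 0 to 9
`filtered` takes the values: [] → [0] → [0, 1] → [0, 1, 4] → [0, 1, 4, 9] → [0, 1, 4, 9, 16] → [0, 1, 4, 9, 16, 25] → [0, 1, 4, 9, 16, 25, 36] → [0, 1, 4, 9, 16, 25, 36, 49] → [0, 1, 4, 9, 16, 25, 36, 49, 64] → [0, 1, 4, 9, 16, 25, 36, 49, 64, 81]
So `filtered[-1]` = 81

Answer: 81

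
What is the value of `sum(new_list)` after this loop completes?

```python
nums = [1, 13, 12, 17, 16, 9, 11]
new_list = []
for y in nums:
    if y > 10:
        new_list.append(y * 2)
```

Sum of doubled values > 10
`new_list` takes the values: [] → [26] → [26, 24] → [26, 24, 34] → [26, 24, 34, 32] → [26, 24, 34, 32, 22]
So `sum(new_list)` = 138

Answer: 138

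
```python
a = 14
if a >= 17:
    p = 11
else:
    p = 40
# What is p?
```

Trace:
`a = 14` → a = 14
`if a >= 17: ...` → a >= 17 is False, take else branch → p = 40
So p = 40

Answer: 40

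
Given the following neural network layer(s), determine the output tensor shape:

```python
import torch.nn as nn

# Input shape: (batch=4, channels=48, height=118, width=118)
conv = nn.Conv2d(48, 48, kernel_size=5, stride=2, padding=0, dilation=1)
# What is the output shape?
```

Input: (4, 48, 118, 118) -> Output: (4, 48, 57, 57)

Answer: (4, 48, 57, 57)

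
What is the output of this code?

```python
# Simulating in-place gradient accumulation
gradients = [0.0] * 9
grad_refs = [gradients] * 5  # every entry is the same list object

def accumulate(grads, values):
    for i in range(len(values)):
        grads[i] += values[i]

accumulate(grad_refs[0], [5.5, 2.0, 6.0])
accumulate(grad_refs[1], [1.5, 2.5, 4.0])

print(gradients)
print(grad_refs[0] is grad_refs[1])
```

Key concept: gradient accumulation aliasing.
Step by step:
`gradients = [0.0] * 9` → gradients = [0.0, 0.0, 0.0, 0.0, 0.0, 0.0, 0.0, 0.0, 0.0]
`grad_refs = [gradients] * 5` → grad_refs = [[0.0, 0.0, 0.0, 0.0, 0.0, 0.0, 0.0, 0.0, 0.0], [0.0, 0.0, 0.0, 0.0, 0.0, 0.0, 0.0, 0.0, 0.0], [0.0, 0.0, 0.0, 0.0, 0.0, 0.0, 0.0, 0.0, 0.0], [0.0, 0.0, 0.0, 0.0, 0.0, 0.0, 0.0, 0.0, 0.0], [0.0, 0.0, 0.0, 0.0, 0.0, 0.0, 0.0, 0.0, 0.0]]
`accumulate(grad_refs[0], [5.5, 2.0, 6.0])` → gradients = [5.5, 2.0, 6.0, 0.0, 0.0, 0.0, 0.0, 0.0, 0.0]; grad_refs = [[5.5, 2.0, 6.0, 0.0, 0.0, 0.0, 0.0, 0.0, 0.0], [5.5, 2.0, 6.0, 0.0, 0.0, 0.0, 0.0, 0.0, 0.0], [5.5, 2.0, 6.0, 0.0, 0.0, 0.0, 0.0, 0.0, 0.0], [5.5, 2.0, 6.0, 0.0, 0.0, 0.0, 0.0, 0.0, 0.0], [5.5, 2.0, 6.0, 0.0, 0.0, 0.0, 0.0, 0.0, 0.0]]
`accumulate(grad_refs[1], [1.5, 2.5, 4.0])` → gradients = [7.0, 4.5, 10.0, 0.0, 0.0, 0.0, 0.0, 0.0, 0.0]; grad_refs = [[7.0, 4.5, 10.0, 0.0, 0.0, 0.0, 0.0, 0.0, 0.0], [7.0, 4.5, 10.0, 0.0, 0.0, 0.0, 0.0, 0.0, 0.0], [7.0, 4.5, 10.0, 0.0, 0.0, 0.0, 0.0, 0.0, 0.0], [7.0, 4.5, 10.0, 0.0, 0.0, 0.0, 0.0, 0.0, 0.0], [7.0, 4.5, 10.0, 0.0, 0.0, 0.0, 0.0, 0.0, 0.0]]
`print(gradients)` → prints [7.0, 4.5, 10.0, 0.0, 0.0, 0.0, 0.0, 0.0, 0.0]
`print(grad_refs[0] is grad_refs[1])` → prints True

Answer:
[7.0, 4.5, 10.0, 0.0, 0.0, 0.0, 0.0, 0.0, 0.0]
True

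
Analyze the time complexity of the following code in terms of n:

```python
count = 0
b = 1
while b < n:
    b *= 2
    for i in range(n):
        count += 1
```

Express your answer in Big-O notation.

Each loop level contributes: log n × n. Multiplying the contributions gives O(n log n).

Answer: O(n log n)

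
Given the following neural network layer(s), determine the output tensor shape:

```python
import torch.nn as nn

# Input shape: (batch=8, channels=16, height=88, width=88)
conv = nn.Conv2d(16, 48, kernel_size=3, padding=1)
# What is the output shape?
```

Input: (8, 16, 88, 88) -> Output: (8, 48, 88, 88)

Answer: (8, 48, 88, 88)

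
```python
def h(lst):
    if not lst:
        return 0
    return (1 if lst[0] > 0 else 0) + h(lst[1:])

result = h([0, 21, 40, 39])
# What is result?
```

Count of positive elements in [0, 21, 40, 39] = 3

Answer: 3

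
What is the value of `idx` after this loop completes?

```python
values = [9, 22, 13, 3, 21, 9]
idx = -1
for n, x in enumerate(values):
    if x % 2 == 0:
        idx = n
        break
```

First even number index in [9, 22, 13, 3, 21, 9]
`idx` takes the values: -1 → 1

Answer: 1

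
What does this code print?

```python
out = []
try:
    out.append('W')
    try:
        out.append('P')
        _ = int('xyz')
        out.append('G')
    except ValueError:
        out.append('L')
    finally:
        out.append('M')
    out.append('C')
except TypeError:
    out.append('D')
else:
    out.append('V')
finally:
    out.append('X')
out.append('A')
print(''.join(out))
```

Execution trace: 'W' (try body) → 'P' (inner try body) → 'L' (inner except ValueError) → 'M' (inner finally) → 'C' (try body, no exception) → 'V' (else) → 'X' (finally) → 'A' (after the try/except). Output: WPLMCVXA

Answer: WPLMCVXA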